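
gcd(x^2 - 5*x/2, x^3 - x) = x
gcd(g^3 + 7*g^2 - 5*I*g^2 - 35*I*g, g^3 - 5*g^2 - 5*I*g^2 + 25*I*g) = g^2 - 5*I*g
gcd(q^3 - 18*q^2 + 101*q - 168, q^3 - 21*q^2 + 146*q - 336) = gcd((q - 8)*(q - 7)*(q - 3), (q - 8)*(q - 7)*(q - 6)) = q^2 - 15*q + 56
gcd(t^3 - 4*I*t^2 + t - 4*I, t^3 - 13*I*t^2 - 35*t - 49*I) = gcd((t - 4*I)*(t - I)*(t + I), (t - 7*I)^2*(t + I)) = t + I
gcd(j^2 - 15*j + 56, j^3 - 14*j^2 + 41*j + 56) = j^2 - 15*j + 56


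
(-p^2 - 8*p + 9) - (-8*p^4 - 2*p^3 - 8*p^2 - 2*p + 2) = 8*p^4 + 2*p^3 + 7*p^2 - 6*p + 7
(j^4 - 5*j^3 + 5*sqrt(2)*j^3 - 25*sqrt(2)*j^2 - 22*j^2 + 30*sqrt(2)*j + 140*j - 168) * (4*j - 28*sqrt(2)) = 4*j^5 - 20*j^4 - 8*sqrt(2)*j^4 - 368*j^3 + 40*sqrt(2)*j^3 + 736*sqrt(2)*j^2 + 1960*j^2 - 3920*sqrt(2)*j - 2352*j + 4704*sqrt(2)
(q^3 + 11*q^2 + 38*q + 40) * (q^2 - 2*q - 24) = q^5 + 9*q^4 - 8*q^3 - 300*q^2 - 992*q - 960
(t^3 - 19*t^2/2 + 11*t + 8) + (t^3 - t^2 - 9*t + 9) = 2*t^3 - 21*t^2/2 + 2*t + 17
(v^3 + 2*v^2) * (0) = 0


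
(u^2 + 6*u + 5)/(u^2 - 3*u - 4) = (u + 5)/(u - 4)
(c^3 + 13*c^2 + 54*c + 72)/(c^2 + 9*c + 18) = c + 4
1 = 1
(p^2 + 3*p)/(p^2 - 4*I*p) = (p + 3)/(p - 4*I)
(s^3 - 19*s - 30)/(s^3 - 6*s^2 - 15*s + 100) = (s^2 + 5*s + 6)/(s^2 - s - 20)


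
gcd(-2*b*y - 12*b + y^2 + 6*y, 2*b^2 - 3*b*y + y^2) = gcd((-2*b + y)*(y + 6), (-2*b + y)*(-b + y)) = -2*b + y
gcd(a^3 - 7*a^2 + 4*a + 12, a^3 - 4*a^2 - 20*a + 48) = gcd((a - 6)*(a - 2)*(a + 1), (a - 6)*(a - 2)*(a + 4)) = a^2 - 8*a + 12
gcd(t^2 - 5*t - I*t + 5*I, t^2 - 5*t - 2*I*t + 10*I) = t - 5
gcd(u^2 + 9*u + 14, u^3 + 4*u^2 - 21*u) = u + 7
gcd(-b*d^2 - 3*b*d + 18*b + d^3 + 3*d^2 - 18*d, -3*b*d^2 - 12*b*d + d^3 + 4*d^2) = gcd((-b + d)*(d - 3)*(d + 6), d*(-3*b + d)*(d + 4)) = 1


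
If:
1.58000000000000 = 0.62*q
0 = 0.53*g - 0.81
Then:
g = 1.53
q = 2.55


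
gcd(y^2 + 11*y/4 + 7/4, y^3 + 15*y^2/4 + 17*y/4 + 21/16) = y + 7/4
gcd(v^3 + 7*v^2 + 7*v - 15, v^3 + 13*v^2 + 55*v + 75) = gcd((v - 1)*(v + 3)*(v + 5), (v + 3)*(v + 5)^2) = v^2 + 8*v + 15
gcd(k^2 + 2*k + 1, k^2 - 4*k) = 1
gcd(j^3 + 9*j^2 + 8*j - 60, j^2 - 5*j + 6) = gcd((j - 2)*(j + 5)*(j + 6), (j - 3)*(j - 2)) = j - 2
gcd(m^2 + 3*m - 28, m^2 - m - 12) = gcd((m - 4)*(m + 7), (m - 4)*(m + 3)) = m - 4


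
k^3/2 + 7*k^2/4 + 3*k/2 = k*(k/2 + 1)*(k + 3/2)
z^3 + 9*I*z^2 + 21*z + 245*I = (z - 5*I)*(z + 7*I)^2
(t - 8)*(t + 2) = t^2 - 6*t - 16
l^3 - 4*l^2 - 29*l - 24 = (l - 8)*(l + 1)*(l + 3)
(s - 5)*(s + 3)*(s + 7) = s^3 + 5*s^2 - 29*s - 105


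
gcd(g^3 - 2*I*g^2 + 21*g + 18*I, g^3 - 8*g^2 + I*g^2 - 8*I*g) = g + I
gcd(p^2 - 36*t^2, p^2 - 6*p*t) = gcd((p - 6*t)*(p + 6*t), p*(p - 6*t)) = p - 6*t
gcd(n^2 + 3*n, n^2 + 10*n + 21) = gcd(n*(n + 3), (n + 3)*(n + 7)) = n + 3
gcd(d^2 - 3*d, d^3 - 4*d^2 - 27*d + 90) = d - 3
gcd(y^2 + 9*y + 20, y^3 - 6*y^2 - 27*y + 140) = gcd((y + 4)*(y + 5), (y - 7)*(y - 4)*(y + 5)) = y + 5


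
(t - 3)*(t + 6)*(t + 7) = t^3 + 10*t^2 + 3*t - 126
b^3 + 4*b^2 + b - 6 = (b - 1)*(b + 2)*(b + 3)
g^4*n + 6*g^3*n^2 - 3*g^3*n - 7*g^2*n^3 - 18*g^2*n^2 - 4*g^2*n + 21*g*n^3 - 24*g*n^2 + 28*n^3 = (g - 4)*(g - n)*(g + 7*n)*(g*n + n)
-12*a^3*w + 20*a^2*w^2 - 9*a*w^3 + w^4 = w*(-6*a + w)*(-2*a + w)*(-a + w)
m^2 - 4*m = m*(m - 4)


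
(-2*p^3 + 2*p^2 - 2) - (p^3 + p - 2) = -3*p^3 + 2*p^2 - p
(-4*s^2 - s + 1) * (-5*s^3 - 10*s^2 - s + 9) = 20*s^5 + 45*s^4 + 9*s^3 - 45*s^2 - 10*s + 9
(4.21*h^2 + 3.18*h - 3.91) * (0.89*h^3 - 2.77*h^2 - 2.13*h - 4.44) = 3.7469*h^5 - 8.8315*h^4 - 21.2558*h^3 - 14.6351*h^2 - 5.7909*h + 17.3604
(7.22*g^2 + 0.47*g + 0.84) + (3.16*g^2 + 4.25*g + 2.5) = 10.38*g^2 + 4.72*g + 3.34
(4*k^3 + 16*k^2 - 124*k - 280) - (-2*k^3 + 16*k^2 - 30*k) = 6*k^3 - 94*k - 280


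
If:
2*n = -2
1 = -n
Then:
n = -1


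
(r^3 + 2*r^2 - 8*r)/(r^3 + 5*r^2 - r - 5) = r*(r^2 + 2*r - 8)/(r^3 + 5*r^2 - r - 5)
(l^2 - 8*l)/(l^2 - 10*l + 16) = l/(l - 2)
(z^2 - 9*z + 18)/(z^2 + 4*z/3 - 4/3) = 3*(z^2 - 9*z + 18)/(3*z^2 + 4*z - 4)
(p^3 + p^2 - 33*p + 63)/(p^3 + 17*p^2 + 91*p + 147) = (p^2 - 6*p + 9)/(p^2 + 10*p + 21)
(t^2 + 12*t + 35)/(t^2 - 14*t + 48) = (t^2 + 12*t + 35)/(t^2 - 14*t + 48)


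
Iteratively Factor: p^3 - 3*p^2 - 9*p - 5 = (p - 5)*(p^2 + 2*p + 1) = (p - 5)*(p + 1)*(p + 1)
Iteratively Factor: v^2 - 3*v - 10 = (v + 2)*(v - 5)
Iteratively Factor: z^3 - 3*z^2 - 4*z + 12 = (z - 2)*(z^2 - z - 6) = (z - 2)*(z + 2)*(z - 3)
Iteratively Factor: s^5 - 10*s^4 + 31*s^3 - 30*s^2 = (s - 2)*(s^4 - 8*s^3 + 15*s^2) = (s - 5)*(s - 2)*(s^3 - 3*s^2) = (s - 5)*(s - 3)*(s - 2)*(s^2) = s*(s - 5)*(s - 3)*(s - 2)*(s)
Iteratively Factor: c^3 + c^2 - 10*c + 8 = (c - 2)*(c^2 + 3*c - 4) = (c - 2)*(c - 1)*(c + 4)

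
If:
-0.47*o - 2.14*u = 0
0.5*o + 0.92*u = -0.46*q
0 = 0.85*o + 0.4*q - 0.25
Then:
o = 0.42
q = -0.27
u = -0.09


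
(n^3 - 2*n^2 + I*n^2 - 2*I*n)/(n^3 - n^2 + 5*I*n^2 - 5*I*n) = (n^2 + n*(-2 + I) - 2*I)/(n^2 + n*(-1 + 5*I) - 5*I)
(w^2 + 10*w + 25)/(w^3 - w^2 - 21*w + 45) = (w + 5)/(w^2 - 6*w + 9)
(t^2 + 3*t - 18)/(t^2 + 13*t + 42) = (t - 3)/(t + 7)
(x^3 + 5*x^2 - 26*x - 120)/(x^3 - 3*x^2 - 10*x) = (x^2 + 10*x + 24)/(x*(x + 2))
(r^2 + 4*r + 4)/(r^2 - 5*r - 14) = (r + 2)/(r - 7)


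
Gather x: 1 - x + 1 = 2 - x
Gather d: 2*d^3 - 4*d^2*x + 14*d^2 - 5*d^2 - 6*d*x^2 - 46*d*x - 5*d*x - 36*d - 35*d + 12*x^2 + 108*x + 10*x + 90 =2*d^3 + d^2*(9 - 4*x) + d*(-6*x^2 - 51*x - 71) + 12*x^2 + 118*x + 90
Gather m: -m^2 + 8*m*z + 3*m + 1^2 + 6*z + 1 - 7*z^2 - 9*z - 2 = -m^2 + m*(8*z + 3) - 7*z^2 - 3*z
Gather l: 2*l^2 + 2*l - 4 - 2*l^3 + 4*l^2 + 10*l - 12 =-2*l^3 + 6*l^2 + 12*l - 16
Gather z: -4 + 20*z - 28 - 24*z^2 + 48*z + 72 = -24*z^2 + 68*z + 40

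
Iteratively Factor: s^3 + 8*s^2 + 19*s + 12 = (s + 3)*(s^2 + 5*s + 4) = (s + 1)*(s + 3)*(s + 4)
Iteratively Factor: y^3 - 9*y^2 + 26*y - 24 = (y - 2)*(y^2 - 7*y + 12) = (y - 3)*(y - 2)*(y - 4)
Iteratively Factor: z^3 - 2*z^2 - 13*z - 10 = (z - 5)*(z^2 + 3*z + 2) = (z - 5)*(z + 1)*(z + 2)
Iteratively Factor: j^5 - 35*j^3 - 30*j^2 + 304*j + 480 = (j + 3)*(j^4 - 3*j^3 - 26*j^2 + 48*j + 160) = (j - 5)*(j + 3)*(j^3 + 2*j^2 - 16*j - 32) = (j - 5)*(j - 4)*(j + 3)*(j^2 + 6*j + 8) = (j - 5)*(j - 4)*(j + 2)*(j + 3)*(j + 4)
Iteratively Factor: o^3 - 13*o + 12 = (o + 4)*(o^2 - 4*o + 3) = (o - 3)*(o + 4)*(o - 1)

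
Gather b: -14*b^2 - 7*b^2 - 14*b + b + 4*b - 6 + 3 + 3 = -21*b^2 - 9*b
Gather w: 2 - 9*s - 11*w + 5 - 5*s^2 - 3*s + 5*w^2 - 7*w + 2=-5*s^2 - 12*s + 5*w^2 - 18*w + 9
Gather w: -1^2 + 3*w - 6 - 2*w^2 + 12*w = -2*w^2 + 15*w - 7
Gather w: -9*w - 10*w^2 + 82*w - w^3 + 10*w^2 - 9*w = -w^3 + 64*w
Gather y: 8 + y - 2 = y + 6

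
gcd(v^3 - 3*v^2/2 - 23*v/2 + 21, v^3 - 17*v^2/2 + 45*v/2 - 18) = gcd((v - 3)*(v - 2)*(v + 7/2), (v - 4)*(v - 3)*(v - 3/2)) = v - 3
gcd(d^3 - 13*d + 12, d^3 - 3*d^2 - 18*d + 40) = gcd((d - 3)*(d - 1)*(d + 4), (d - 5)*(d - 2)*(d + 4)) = d + 4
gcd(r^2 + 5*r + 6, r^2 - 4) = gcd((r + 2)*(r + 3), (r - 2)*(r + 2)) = r + 2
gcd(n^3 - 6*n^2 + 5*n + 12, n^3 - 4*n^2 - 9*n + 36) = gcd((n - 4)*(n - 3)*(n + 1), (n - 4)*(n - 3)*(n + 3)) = n^2 - 7*n + 12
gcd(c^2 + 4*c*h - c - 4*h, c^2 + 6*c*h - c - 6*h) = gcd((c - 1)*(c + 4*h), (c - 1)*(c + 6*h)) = c - 1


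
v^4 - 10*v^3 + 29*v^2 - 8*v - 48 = (v - 4)^2*(v - 3)*(v + 1)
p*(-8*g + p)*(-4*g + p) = 32*g^2*p - 12*g*p^2 + p^3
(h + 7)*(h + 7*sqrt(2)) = h^2 + 7*h + 7*sqrt(2)*h + 49*sqrt(2)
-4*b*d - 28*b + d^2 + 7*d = (-4*b + d)*(d + 7)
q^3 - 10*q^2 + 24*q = q*(q - 6)*(q - 4)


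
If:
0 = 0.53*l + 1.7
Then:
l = -3.21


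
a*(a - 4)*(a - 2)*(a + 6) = a^4 - 28*a^2 + 48*a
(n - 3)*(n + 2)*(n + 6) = n^3 + 5*n^2 - 12*n - 36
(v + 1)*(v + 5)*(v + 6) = v^3 + 12*v^2 + 41*v + 30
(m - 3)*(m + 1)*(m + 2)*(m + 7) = m^4 + 7*m^3 - 7*m^2 - 55*m - 42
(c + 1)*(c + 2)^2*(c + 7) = c^4 + 12*c^3 + 43*c^2 + 60*c + 28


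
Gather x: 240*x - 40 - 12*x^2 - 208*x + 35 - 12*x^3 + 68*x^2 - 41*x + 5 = -12*x^3 + 56*x^2 - 9*x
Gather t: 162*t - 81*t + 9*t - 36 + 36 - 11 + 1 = 90*t - 10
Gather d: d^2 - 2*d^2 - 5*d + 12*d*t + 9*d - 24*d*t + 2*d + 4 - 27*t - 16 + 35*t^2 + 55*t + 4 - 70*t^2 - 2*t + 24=-d^2 + d*(6 - 12*t) - 35*t^2 + 26*t + 16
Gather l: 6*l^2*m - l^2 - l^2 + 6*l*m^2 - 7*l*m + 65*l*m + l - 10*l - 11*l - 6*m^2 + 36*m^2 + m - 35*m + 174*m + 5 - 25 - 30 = l^2*(6*m - 2) + l*(6*m^2 + 58*m - 20) + 30*m^2 + 140*m - 50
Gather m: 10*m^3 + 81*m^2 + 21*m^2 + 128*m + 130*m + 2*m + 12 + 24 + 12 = 10*m^3 + 102*m^2 + 260*m + 48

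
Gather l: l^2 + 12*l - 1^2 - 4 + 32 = l^2 + 12*l + 27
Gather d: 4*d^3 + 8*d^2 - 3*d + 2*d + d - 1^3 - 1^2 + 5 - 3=4*d^3 + 8*d^2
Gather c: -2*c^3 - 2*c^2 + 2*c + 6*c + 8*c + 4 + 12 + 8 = -2*c^3 - 2*c^2 + 16*c + 24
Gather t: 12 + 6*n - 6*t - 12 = 6*n - 6*t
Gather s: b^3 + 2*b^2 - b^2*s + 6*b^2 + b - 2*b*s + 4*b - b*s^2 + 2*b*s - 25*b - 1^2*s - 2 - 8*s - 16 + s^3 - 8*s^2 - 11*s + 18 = b^3 + 8*b^2 - 20*b + s^3 + s^2*(-b - 8) + s*(-b^2 - 20)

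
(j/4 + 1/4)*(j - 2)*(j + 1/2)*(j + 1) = j^4/4 + j^3/8 - 3*j^2/4 - 7*j/8 - 1/4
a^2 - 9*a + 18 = (a - 6)*(a - 3)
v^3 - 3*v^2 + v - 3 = (v - 3)*(v - I)*(v + I)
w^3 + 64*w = w*(w - 8*I)*(w + 8*I)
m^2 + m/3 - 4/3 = (m - 1)*(m + 4/3)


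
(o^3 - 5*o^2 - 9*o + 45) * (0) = 0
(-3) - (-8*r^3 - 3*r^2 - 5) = 8*r^3 + 3*r^2 + 2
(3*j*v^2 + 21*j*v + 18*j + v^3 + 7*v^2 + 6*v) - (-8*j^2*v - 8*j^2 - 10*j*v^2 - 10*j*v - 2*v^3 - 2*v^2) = 8*j^2*v + 8*j^2 + 13*j*v^2 + 31*j*v + 18*j + 3*v^3 + 9*v^2 + 6*v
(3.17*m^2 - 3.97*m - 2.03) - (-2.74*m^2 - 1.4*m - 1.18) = 5.91*m^2 - 2.57*m - 0.85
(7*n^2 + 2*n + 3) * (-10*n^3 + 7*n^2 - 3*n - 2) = -70*n^5 + 29*n^4 - 37*n^3 + n^2 - 13*n - 6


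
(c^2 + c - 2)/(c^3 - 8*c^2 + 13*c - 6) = (c + 2)/(c^2 - 7*c + 6)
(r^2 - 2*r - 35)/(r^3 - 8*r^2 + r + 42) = (r + 5)/(r^2 - r - 6)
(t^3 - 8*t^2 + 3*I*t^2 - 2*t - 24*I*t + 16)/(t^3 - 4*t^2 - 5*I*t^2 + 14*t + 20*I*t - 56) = (t^2 + t*(-8 + I) - 8*I)/(t^2 - t*(4 + 7*I) + 28*I)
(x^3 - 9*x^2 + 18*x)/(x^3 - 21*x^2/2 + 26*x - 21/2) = 2*x*(x - 6)/(2*x^2 - 15*x + 7)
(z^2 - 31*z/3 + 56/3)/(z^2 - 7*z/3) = (z - 8)/z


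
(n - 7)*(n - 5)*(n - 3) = n^3 - 15*n^2 + 71*n - 105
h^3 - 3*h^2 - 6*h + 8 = (h - 4)*(h - 1)*(h + 2)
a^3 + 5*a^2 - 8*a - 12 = (a - 2)*(a + 1)*(a + 6)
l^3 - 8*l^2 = l^2*(l - 8)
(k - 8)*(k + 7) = k^2 - k - 56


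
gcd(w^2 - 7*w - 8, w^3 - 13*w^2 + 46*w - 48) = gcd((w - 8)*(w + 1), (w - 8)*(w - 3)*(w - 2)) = w - 8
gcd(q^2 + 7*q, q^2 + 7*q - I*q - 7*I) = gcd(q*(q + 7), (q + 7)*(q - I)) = q + 7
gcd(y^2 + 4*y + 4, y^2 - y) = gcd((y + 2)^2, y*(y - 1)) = 1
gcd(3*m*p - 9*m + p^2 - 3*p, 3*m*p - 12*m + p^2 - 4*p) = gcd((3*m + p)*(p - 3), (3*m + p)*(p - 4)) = 3*m + p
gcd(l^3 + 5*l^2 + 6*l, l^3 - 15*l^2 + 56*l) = l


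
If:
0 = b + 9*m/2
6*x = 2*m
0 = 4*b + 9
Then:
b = -9/4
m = 1/2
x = 1/6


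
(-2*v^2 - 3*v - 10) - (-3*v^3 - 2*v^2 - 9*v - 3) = 3*v^3 + 6*v - 7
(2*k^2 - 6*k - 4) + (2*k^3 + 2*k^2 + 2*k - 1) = 2*k^3 + 4*k^2 - 4*k - 5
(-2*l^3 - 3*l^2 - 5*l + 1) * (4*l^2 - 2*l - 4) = -8*l^5 - 8*l^4 - 6*l^3 + 26*l^2 + 18*l - 4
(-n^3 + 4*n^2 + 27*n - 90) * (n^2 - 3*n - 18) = -n^5 + 7*n^4 + 33*n^3 - 243*n^2 - 216*n + 1620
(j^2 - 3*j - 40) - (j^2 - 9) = -3*j - 31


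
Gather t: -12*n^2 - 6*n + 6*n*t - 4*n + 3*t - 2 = -12*n^2 - 10*n + t*(6*n + 3) - 2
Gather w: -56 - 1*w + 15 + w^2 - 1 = w^2 - w - 42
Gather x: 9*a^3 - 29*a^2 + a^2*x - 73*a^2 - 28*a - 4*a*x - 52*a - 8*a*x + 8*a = 9*a^3 - 102*a^2 - 72*a + x*(a^2 - 12*a)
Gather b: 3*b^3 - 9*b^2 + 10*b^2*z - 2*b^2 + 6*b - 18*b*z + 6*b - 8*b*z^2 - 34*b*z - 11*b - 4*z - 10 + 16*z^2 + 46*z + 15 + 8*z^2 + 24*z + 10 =3*b^3 + b^2*(10*z - 11) + b*(-8*z^2 - 52*z + 1) + 24*z^2 + 66*z + 15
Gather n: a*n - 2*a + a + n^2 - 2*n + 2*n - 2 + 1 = a*n - a + n^2 - 1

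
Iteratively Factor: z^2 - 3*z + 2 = (z - 1)*(z - 2)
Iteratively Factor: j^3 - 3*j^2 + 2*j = (j)*(j^2 - 3*j + 2) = j*(j - 1)*(j - 2)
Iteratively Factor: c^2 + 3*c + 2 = (c + 2)*(c + 1)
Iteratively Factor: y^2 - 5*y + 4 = (y - 4)*(y - 1)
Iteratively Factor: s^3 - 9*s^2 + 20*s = (s)*(s^2 - 9*s + 20) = s*(s - 4)*(s - 5)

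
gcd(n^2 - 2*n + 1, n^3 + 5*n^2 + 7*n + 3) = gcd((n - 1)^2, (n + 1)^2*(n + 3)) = 1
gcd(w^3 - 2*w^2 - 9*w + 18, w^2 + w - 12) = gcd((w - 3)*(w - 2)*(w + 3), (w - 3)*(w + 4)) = w - 3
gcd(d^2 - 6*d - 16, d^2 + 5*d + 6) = d + 2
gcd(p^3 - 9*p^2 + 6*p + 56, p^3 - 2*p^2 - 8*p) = p^2 - 2*p - 8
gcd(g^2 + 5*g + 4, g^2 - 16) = g + 4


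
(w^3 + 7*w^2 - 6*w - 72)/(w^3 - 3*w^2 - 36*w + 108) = (w + 4)/(w - 6)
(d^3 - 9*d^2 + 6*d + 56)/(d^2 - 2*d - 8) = d - 7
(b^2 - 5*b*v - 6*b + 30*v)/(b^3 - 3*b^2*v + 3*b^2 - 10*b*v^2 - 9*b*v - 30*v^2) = (b - 6)/(b^2 + 2*b*v + 3*b + 6*v)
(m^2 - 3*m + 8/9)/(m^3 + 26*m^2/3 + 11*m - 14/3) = (m - 8/3)/(m^2 + 9*m + 14)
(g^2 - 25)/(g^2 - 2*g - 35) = (g - 5)/(g - 7)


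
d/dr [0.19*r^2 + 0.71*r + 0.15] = 0.38*r + 0.71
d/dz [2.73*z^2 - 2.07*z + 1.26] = 5.46*z - 2.07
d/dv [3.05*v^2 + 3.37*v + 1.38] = 6.1*v + 3.37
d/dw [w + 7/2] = 1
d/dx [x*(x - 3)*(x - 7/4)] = 3*x^2 - 19*x/2 + 21/4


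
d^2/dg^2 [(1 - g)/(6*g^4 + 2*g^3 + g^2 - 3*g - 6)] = 6*(-72*g^4 - 128*g^3 - 118*g^2 - 36*g - 11)/(216*g^9 + 864*g^8 + 2124*g^7 + 3752*g^6 + 4914*g^5 + 5040*g^4 + 3969*g^3 + 2322*g^2 + 972*g + 216)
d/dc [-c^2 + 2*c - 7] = 2 - 2*c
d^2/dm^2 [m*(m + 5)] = 2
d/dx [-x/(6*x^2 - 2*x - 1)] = (6*x^2 + 1)/(36*x^4 - 24*x^3 - 8*x^2 + 4*x + 1)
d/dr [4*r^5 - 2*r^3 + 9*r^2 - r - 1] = 20*r^4 - 6*r^2 + 18*r - 1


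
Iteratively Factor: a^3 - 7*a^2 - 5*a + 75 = (a + 3)*(a^2 - 10*a + 25) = (a - 5)*(a + 3)*(a - 5)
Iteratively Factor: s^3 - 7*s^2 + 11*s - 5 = (s - 1)*(s^2 - 6*s + 5) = (s - 1)^2*(s - 5)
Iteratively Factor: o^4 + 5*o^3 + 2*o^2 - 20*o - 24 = (o + 3)*(o^3 + 2*o^2 - 4*o - 8) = (o + 2)*(o + 3)*(o^2 - 4) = (o + 2)^2*(o + 3)*(o - 2)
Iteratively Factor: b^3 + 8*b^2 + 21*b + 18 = (b + 3)*(b^2 + 5*b + 6) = (b + 3)^2*(b + 2)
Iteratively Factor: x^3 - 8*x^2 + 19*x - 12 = (x - 3)*(x^2 - 5*x + 4) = (x - 4)*(x - 3)*(x - 1)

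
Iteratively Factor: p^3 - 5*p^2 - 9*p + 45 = (p + 3)*(p^2 - 8*p + 15) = (p - 3)*(p + 3)*(p - 5)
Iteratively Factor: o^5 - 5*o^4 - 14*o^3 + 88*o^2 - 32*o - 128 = (o + 4)*(o^4 - 9*o^3 + 22*o^2 - 32) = (o - 4)*(o + 4)*(o^3 - 5*o^2 + 2*o + 8) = (o - 4)^2*(o + 4)*(o^2 - o - 2) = (o - 4)^2*(o - 2)*(o + 4)*(o + 1)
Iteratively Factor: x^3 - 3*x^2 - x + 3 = (x + 1)*(x^2 - 4*x + 3) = (x - 1)*(x + 1)*(x - 3)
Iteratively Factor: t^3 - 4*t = (t - 2)*(t^2 + 2*t) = t*(t - 2)*(t + 2)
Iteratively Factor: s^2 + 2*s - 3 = (s + 3)*(s - 1)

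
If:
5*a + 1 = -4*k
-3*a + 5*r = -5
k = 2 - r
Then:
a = -5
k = 6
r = -4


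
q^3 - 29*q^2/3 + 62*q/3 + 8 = (q - 6)*(q - 4)*(q + 1/3)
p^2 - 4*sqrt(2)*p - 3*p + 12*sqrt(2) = (p - 3)*(p - 4*sqrt(2))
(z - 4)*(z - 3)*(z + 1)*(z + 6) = z^4 - 31*z^2 + 42*z + 72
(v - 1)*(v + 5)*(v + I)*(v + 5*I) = v^4 + 4*v^3 + 6*I*v^3 - 10*v^2 + 24*I*v^2 - 20*v - 30*I*v + 25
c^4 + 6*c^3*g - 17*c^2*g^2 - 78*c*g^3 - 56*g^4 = (c - 4*g)*(c + g)*(c + 2*g)*(c + 7*g)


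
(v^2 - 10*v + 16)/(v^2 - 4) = (v - 8)/(v + 2)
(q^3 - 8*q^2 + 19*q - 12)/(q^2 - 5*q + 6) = (q^2 - 5*q + 4)/(q - 2)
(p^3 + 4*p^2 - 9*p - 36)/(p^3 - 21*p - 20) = (p^2 - 9)/(p^2 - 4*p - 5)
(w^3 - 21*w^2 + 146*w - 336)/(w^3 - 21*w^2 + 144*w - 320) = (w^2 - 13*w + 42)/(w^2 - 13*w + 40)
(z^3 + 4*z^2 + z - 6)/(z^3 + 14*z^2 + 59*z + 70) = (z^2 + 2*z - 3)/(z^2 + 12*z + 35)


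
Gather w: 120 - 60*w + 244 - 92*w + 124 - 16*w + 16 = 504 - 168*w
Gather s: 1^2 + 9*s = 9*s + 1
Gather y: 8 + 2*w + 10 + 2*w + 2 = 4*w + 20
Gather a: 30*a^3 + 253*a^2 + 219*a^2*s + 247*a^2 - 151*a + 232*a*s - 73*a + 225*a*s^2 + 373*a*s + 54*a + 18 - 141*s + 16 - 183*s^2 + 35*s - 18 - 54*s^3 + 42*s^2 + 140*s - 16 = 30*a^3 + a^2*(219*s + 500) + a*(225*s^2 + 605*s - 170) - 54*s^3 - 141*s^2 + 34*s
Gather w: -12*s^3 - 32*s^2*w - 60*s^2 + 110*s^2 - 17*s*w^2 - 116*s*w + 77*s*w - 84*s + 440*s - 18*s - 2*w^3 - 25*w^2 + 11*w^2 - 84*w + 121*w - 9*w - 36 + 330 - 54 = -12*s^3 + 50*s^2 + 338*s - 2*w^3 + w^2*(-17*s - 14) + w*(-32*s^2 - 39*s + 28) + 240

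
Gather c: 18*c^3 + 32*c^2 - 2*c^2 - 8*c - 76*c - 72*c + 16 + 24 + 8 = 18*c^3 + 30*c^2 - 156*c + 48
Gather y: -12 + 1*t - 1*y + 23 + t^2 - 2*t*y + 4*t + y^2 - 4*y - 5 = t^2 + 5*t + y^2 + y*(-2*t - 5) + 6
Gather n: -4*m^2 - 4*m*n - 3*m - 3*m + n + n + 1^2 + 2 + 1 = -4*m^2 - 6*m + n*(2 - 4*m) + 4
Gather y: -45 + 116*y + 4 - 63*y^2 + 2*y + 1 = -63*y^2 + 118*y - 40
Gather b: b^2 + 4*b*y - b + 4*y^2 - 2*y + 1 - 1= b^2 + b*(4*y - 1) + 4*y^2 - 2*y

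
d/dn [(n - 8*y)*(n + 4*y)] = 2*n - 4*y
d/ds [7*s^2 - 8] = 14*s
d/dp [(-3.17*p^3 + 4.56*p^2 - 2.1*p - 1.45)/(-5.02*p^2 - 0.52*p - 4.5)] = (15.9134*p^4 + 3.2968*p^3 + 29.8818*p^2 - 55.598*p + 8.696)/(25.2004*p^4 + 5.2208*p^3 + 45.4504*p^2 + 4.68*p + 20.25)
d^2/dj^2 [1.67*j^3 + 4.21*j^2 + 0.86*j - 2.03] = 10.02*j + 8.42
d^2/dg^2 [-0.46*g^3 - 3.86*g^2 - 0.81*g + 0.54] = -2.76*g - 7.72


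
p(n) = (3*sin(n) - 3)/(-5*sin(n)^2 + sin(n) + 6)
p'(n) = (10*sin(n)*cos(n) - cos(n))*(3*sin(n) - 3)/(-5*sin(n)^2 + sin(n) + 6)^2 + 3*cos(n)/(-5*sin(n)^2 + sin(n) + 6)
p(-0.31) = -0.75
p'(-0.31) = 1.10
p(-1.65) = -173.97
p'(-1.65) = -4391.19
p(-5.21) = -0.12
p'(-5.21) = 0.33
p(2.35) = -0.21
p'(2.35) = -0.29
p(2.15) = -0.15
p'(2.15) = -0.31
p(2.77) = -0.33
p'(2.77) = -0.35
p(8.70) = -0.23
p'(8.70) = -0.29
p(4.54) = -36.77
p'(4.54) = -425.88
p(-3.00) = -0.59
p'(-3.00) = -0.76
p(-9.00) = -0.89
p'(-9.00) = -1.46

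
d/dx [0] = 0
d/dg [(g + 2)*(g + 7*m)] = 2*g + 7*m + 2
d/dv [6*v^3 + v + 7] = 18*v^2 + 1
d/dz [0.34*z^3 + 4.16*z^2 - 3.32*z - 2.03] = 1.02*z^2 + 8.32*z - 3.32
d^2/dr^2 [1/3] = 0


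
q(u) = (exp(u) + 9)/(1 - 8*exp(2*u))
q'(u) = exp(u)/(1 - 8*exp(2*u)) + 16*(exp(u) + 9)*exp(2*u)/(1 - 8*exp(2*u))^2 = (16*(exp(u) + 9)*exp(u) - 8*exp(2*u) + 1)*exp(u)/(8*exp(2*u) - 1)^2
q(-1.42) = 17.35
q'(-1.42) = 30.91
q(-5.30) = 9.01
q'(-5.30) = 0.01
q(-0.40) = -3.73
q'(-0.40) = 10.07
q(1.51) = -0.08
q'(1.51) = 0.14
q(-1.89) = 11.20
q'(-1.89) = 5.19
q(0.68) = -0.36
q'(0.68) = 0.69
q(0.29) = -0.78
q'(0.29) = 1.57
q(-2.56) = 9.53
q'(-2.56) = 1.04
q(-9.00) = 9.00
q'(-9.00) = 0.00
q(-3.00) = 9.23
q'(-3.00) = 0.42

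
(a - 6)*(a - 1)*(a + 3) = a^3 - 4*a^2 - 15*a + 18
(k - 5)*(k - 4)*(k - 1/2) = k^3 - 19*k^2/2 + 49*k/2 - 10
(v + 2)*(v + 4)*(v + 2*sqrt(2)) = v^3 + 2*sqrt(2)*v^2 + 6*v^2 + 8*v + 12*sqrt(2)*v + 16*sqrt(2)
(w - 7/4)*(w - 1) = w^2 - 11*w/4 + 7/4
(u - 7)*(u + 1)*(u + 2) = u^3 - 4*u^2 - 19*u - 14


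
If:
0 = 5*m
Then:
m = 0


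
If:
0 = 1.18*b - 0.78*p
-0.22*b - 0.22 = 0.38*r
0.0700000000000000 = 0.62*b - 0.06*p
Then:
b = 0.13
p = 0.20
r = -0.66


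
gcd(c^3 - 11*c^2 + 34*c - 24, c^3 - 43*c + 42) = c^2 - 7*c + 6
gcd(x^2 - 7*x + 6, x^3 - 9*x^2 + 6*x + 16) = 1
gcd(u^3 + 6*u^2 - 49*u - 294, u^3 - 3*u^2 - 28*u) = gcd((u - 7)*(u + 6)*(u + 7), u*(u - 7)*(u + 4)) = u - 7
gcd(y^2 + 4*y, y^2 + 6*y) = y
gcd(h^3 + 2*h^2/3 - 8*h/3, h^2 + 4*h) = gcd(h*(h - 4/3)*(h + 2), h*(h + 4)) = h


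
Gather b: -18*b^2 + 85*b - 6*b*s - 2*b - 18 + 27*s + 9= -18*b^2 + b*(83 - 6*s) + 27*s - 9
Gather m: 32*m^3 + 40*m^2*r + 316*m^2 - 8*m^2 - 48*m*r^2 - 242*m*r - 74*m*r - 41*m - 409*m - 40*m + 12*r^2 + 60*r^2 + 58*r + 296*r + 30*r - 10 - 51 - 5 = 32*m^3 + m^2*(40*r + 308) + m*(-48*r^2 - 316*r - 490) + 72*r^2 + 384*r - 66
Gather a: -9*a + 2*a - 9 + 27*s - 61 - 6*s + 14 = -7*a + 21*s - 56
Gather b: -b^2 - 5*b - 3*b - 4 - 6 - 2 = -b^2 - 8*b - 12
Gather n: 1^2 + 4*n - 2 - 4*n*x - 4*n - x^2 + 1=-4*n*x - x^2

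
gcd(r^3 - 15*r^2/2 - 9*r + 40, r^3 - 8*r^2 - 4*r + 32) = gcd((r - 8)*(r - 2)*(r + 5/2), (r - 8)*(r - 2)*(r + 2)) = r^2 - 10*r + 16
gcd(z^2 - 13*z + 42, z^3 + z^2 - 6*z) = 1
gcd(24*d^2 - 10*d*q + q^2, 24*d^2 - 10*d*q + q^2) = 24*d^2 - 10*d*q + q^2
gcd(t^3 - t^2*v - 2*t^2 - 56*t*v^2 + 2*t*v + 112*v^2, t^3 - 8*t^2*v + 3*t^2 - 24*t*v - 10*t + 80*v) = t^2 - 8*t*v - 2*t + 16*v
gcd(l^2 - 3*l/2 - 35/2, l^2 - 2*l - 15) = l - 5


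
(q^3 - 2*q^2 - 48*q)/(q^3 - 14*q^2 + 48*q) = (q + 6)/(q - 6)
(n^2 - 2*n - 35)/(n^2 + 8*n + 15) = (n - 7)/(n + 3)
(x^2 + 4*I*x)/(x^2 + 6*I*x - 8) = x/(x + 2*I)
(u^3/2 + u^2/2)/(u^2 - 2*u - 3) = u^2/(2*(u - 3))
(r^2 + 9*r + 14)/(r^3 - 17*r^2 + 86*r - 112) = (r^2 + 9*r + 14)/(r^3 - 17*r^2 + 86*r - 112)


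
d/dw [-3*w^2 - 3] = -6*w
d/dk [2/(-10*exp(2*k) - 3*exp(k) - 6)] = (40*exp(k) + 6)*exp(k)/(10*exp(2*k) + 3*exp(k) + 6)^2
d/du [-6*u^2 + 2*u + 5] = 2 - 12*u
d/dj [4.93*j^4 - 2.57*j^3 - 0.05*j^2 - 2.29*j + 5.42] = 19.72*j^3 - 7.71*j^2 - 0.1*j - 2.29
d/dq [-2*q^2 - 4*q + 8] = -4*q - 4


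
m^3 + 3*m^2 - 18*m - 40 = (m - 4)*(m + 2)*(m + 5)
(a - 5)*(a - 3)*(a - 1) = a^3 - 9*a^2 + 23*a - 15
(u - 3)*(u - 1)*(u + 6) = u^3 + 2*u^2 - 21*u + 18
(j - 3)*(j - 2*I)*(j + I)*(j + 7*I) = j^4 - 3*j^3 + 6*I*j^3 + 9*j^2 - 18*I*j^2 - 27*j + 14*I*j - 42*I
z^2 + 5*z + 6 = (z + 2)*(z + 3)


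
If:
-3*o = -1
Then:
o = 1/3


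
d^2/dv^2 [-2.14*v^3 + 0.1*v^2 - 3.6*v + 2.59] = 0.2 - 12.84*v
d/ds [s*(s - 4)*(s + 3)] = 3*s^2 - 2*s - 12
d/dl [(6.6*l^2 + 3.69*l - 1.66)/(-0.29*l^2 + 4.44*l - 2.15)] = (30.3741*l^2 - 29.3428*l - 0.563099999999999)/(0.0841*l^4 - 2.5752*l^3 + 20.9606*l^2 - 19.092*l + 4.6225)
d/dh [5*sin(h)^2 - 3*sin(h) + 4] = (10*sin(h) - 3)*cos(h)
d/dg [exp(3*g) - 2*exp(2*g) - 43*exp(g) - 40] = (3*exp(2*g) - 4*exp(g) - 43)*exp(g)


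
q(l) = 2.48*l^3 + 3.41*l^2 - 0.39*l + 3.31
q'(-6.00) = 226.53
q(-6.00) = -407.27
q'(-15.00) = 1571.31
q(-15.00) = -7593.59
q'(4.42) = 175.11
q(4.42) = 282.36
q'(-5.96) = 223.24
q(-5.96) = -398.27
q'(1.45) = 25.14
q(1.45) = 17.47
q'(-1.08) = 0.92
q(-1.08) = 4.58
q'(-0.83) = -0.93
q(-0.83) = 4.56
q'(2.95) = 84.48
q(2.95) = 95.50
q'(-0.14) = -1.20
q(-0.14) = 3.42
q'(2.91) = 82.46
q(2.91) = 92.16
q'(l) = 7.44*l^2 + 6.82*l - 0.39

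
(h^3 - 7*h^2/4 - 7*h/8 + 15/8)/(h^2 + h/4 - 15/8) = (2*h^2 - h - 3)/(2*h + 3)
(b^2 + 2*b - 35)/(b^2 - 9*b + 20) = (b + 7)/(b - 4)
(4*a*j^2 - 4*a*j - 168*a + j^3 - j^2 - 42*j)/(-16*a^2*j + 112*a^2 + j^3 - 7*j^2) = (-j - 6)/(4*a - j)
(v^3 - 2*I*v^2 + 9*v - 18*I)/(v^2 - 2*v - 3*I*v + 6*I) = (v^2 + I*v + 6)/(v - 2)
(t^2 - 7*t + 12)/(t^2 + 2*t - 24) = (t - 3)/(t + 6)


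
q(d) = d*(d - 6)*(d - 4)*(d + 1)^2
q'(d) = d*(d - 6)*(d - 4)*(2*d + 2) + d*(d - 6)*(d + 1)^2 + d*(d - 4)*(d + 1)^2 + (d - 6)*(d - 4)*(d + 1)^2 = 5*d^4 - 32*d^3 + 15*d^2 + 76*d + 24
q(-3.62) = -1821.55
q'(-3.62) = 2322.09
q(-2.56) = -349.84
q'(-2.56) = 679.36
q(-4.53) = -5070.20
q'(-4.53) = 5067.78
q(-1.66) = -31.35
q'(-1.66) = 123.52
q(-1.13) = -0.70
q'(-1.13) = 11.60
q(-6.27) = -21943.39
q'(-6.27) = 15752.43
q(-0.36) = -4.09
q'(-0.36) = 0.16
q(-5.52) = -12368.17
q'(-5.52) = 10086.05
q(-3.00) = -756.00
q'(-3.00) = 1200.00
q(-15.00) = -1173060.00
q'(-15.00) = 363384.00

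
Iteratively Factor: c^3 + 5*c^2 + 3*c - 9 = (c - 1)*(c^2 + 6*c + 9) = (c - 1)*(c + 3)*(c + 3)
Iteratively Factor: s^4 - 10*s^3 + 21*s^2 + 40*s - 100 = (s - 2)*(s^3 - 8*s^2 + 5*s + 50) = (s - 2)*(s + 2)*(s^2 - 10*s + 25) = (s - 5)*(s - 2)*(s + 2)*(s - 5)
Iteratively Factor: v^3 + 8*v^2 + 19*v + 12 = (v + 4)*(v^2 + 4*v + 3) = (v + 1)*(v + 4)*(v + 3)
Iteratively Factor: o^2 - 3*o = (o - 3)*(o)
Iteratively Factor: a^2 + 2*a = (a)*(a + 2)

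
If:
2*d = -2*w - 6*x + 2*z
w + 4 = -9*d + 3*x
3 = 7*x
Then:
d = -z/8 - 5/28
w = 9*z/8 - 31/28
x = 3/7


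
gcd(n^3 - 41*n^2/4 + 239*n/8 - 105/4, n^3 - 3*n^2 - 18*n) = n - 6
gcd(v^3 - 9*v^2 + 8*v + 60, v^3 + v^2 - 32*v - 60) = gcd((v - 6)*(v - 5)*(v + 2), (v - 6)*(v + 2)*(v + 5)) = v^2 - 4*v - 12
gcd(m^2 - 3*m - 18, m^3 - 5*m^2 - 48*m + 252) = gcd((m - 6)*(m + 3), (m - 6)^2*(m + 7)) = m - 6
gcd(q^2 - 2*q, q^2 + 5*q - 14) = q - 2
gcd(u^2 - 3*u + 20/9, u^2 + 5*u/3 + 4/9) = 1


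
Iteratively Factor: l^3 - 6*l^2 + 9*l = (l)*(l^2 - 6*l + 9) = l*(l - 3)*(l - 3)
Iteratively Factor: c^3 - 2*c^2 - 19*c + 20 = (c - 1)*(c^2 - c - 20) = (c - 1)*(c + 4)*(c - 5)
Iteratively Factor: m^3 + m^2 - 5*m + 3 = (m - 1)*(m^2 + 2*m - 3) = (m - 1)^2*(m + 3)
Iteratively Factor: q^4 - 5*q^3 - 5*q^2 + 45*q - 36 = (q - 3)*(q^3 - 2*q^2 - 11*q + 12) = (q - 3)*(q - 1)*(q^2 - q - 12) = (q - 3)*(q - 1)*(q + 3)*(q - 4)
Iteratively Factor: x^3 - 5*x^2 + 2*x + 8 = (x - 4)*(x^2 - x - 2) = (x - 4)*(x - 2)*(x + 1)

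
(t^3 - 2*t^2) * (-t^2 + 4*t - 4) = -t^5 + 6*t^4 - 12*t^3 + 8*t^2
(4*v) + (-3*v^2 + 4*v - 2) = -3*v^2 + 8*v - 2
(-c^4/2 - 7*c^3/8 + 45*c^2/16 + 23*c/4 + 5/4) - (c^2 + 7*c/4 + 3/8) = -c^4/2 - 7*c^3/8 + 29*c^2/16 + 4*c + 7/8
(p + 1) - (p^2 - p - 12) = -p^2 + 2*p + 13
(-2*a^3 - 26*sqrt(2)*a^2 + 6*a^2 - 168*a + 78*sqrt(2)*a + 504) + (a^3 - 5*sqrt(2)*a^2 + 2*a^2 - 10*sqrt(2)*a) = -a^3 - 31*sqrt(2)*a^2 + 8*a^2 - 168*a + 68*sqrt(2)*a + 504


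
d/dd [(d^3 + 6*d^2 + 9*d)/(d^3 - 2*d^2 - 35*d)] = 8*(-d^2 - 11*d - 24)/(d^4 - 4*d^3 - 66*d^2 + 140*d + 1225)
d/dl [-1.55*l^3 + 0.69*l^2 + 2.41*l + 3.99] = -4.65*l^2 + 1.38*l + 2.41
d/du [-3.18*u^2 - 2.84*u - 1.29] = -6.36*u - 2.84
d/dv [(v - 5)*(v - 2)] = 2*v - 7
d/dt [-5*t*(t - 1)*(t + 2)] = -15*t^2 - 10*t + 10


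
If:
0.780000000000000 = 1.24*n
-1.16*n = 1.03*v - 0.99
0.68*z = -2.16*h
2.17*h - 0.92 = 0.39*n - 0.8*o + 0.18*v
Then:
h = -0.314814814814815*z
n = 0.63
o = 0.853935185185185*z + 1.51351980895709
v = 0.25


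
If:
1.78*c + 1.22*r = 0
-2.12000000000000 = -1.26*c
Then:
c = 1.68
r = -2.45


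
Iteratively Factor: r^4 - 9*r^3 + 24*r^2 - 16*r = (r)*(r^3 - 9*r^2 + 24*r - 16) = r*(r - 1)*(r^2 - 8*r + 16) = r*(r - 4)*(r - 1)*(r - 4)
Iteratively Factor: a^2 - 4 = (a + 2)*(a - 2)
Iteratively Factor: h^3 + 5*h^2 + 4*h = (h)*(h^2 + 5*h + 4) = h*(h + 4)*(h + 1)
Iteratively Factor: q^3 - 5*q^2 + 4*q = (q - 1)*(q^2 - 4*q) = q*(q - 1)*(q - 4)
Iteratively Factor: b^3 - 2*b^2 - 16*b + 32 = (b + 4)*(b^2 - 6*b + 8) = (b - 2)*(b + 4)*(b - 4)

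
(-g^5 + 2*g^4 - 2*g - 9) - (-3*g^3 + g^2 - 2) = -g^5 + 2*g^4 + 3*g^3 - g^2 - 2*g - 7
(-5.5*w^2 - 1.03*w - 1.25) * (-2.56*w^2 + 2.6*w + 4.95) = 14.08*w^4 - 11.6632*w^3 - 26.703*w^2 - 8.3485*w - 6.1875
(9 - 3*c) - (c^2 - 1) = -c^2 - 3*c + 10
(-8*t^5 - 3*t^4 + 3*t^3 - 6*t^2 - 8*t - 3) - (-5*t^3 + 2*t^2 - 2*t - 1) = -8*t^5 - 3*t^4 + 8*t^3 - 8*t^2 - 6*t - 2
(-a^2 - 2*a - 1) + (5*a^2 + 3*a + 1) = 4*a^2 + a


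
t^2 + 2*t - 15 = (t - 3)*(t + 5)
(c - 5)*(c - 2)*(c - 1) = c^3 - 8*c^2 + 17*c - 10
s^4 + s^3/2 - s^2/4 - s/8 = s*(s - 1/2)*(s + 1/2)^2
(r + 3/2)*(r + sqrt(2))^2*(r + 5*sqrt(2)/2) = r^4 + 3*r^3/2 + 9*sqrt(2)*r^3/2 + 27*sqrt(2)*r^2/4 + 12*r^2 + 5*sqrt(2)*r + 18*r + 15*sqrt(2)/2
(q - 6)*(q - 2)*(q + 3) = q^3 - 5*q^2 - 12*q + 36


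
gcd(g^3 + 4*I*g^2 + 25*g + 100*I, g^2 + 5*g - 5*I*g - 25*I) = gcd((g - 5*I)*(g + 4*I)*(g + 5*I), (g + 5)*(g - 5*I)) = g - 5*I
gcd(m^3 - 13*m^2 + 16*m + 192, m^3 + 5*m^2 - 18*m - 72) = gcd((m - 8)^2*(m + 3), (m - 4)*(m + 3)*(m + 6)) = m + 3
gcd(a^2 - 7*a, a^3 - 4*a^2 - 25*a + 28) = a - 7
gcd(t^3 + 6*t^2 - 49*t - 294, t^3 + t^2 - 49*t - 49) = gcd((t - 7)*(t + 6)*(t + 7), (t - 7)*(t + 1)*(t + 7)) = t^2 - 49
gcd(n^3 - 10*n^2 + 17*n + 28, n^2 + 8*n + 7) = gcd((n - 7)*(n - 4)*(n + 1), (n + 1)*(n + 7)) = n + 1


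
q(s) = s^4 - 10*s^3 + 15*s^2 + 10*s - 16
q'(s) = 4*s^3 - 30*s^2 + 30*s + 10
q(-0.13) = -17.02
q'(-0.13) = 5.58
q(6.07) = -281.57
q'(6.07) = -18.65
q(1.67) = 3.74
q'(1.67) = -4.94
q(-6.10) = 4135.54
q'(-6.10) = -2197.22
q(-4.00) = 1080.00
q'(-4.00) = -846.00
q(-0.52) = -15.66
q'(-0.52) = -14.27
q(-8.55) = 12589.28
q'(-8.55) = -4939.68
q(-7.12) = 6852.58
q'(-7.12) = -3168.21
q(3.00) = -40.00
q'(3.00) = -62.00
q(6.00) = -280.00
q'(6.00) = -26.00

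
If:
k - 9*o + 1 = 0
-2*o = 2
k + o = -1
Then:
No Solution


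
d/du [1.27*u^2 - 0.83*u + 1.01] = 2.54*u - 0.83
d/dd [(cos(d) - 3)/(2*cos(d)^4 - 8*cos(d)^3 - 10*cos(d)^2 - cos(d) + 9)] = (3*(1 - cos(2*d))^2/2 + 30*cos(d) + 37*cos(2*d) - 10*cos(3*d) + 25)*sin(d)/(-2*cos(d)^4 + 8*cos(d)^3 + 10*cos(d)^2 + cos(d) - 9)^2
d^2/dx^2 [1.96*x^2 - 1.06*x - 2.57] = 3.92000000000000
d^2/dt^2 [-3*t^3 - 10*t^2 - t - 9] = -18*t - 20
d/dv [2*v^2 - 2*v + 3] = 4*v - 2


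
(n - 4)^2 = n^2 - 8*n + 16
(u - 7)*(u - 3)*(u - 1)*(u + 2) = u^4 - 9*u^3 + 9*u^2 + 41*u - 42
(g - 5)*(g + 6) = g^2 + g - 30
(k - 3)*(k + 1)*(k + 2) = k^3 - 7*k - 6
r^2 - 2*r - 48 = (r - 8)*(r + 6)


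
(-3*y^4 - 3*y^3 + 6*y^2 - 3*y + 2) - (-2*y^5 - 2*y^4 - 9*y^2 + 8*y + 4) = 2*y^5 - y^4 - 3*y^3 + 15*y^2 - 11*y - 2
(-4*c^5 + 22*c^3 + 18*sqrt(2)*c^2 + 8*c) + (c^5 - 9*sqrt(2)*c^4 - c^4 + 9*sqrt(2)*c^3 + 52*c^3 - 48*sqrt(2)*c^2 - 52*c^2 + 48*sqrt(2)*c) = -3*c^5 - 9*sqrt(2)*c^4 - c^4 + 9*sqrt(2)*c^3 + 74*c^3 - 52*c^2 - 30*sqrt(2)*c^2 + 8*c + 48*sqrt(2)*c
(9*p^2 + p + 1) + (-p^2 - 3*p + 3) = 8*p^2 - 2*p + 4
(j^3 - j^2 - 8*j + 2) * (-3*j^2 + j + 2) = -3*j^5 + 4*j^4 + 25*j^3 - 16*j^2 - 14*j + 4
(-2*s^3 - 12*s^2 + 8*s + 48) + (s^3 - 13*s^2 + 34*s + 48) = -s^3 - 25*s^2 + 42*s + 96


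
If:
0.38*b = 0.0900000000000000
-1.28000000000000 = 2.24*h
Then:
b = 0.24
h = -0.57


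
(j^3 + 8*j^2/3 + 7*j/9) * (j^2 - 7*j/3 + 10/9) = j^5 + j^4/3 - 13*j^3/3 + 31*j^2/27 + 70*j/81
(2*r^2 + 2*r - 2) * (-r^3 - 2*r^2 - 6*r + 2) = -2*r^5 - 6*r^4 - 14*r^3 - 4*r^2 + 16*r - 4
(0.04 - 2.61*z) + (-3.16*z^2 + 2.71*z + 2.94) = -3.16*z^2 + 0.1*z + 2.98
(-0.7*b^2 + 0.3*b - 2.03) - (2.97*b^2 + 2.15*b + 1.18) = -3.67*b^2 - 1.85*b - 3.21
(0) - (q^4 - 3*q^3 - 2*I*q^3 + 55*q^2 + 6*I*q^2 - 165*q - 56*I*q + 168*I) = -q^4 + 3*q^3 + 2*I*q^3 - 55*q^2 - 6*I*q^2 + 165*q + 56*I*q - 168*I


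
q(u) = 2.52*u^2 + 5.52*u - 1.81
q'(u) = 5.04*u + 5.52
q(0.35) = 0.43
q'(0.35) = 7.28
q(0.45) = 1.18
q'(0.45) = 7.79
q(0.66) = 2.93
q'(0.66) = 8.85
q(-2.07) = -2.44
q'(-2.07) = -4.91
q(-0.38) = -3.54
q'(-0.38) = 3.60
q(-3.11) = 5.40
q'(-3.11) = -10.15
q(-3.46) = 9.26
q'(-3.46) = -11.92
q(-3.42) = 8.79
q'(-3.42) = -11.72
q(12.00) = 427.31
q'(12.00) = 66.00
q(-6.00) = 55.79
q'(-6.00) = -24.72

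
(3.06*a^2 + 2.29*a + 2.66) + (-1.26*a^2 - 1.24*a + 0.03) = 1.8*a^2 + 1.05*a + 2.69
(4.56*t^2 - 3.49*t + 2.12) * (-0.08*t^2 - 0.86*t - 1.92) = -0.3648*t^4 - 3.6424*t^3 - 5.9234*t^2 + 4.8776*t - 4.0704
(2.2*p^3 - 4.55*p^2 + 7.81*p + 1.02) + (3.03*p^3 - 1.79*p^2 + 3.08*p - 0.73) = 5.23*p^3 - 6.34*p^2 + 10.89*p + 0.29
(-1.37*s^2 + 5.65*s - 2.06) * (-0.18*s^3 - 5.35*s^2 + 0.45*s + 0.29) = 0.2466*s^5 + 6.3125*s^4 - 30.4732*s^3 + 13.1662*s^2 + 0.7115*s - 0.5974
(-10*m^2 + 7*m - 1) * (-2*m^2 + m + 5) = 20*m^4 - 24*m^3 - 41*m^2 + 34*m - 5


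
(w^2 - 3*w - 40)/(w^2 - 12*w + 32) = (w + 5)/(w - 4)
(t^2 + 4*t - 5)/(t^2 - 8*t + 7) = (t + 5)/(t - 7)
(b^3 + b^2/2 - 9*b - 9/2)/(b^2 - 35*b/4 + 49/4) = 2*(2*b^3 + b^2 - 18*b - 9)/(4*b^2 - 35*b + 49)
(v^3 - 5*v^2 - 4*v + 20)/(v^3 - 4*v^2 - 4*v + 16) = (v - 5)/(v - 4)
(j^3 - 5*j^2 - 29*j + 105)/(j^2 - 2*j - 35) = j - 3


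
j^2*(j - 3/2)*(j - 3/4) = j^4 - 9*j^3/4 + 9*j^2/8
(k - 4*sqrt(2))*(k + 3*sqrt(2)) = k^2 - sqrt(2)*k - 24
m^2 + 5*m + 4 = (m + 1)*(m + 4)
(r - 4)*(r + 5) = r^2 + r - 20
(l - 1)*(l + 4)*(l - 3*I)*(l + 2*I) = l^4 + 3*l^3 - I*l^3 + 2*l^2 - 3*I*l^2 + 18*l + 4*I*l - 24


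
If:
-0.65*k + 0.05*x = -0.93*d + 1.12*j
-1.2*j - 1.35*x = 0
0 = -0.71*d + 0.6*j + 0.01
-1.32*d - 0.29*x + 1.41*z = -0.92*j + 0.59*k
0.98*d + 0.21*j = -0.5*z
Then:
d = -0.01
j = -0.03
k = 0.04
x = 0.02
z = 0.03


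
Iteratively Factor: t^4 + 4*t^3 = (t + 4)*(t^3) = t*(t + 4)*(t^2) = t^2*(t + 4)*(t)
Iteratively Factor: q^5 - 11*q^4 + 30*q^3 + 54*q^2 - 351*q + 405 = (q - 5)*(q^4 - 6*q^3 + 54*q - 81) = (q - 5)*(q - 3)*(q^3 - 3*q^2 - 9*q + 27) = (q - 5)*(q - 3)^2*(q^2 - 9) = (q - 5)*(q - 3)^2*(q + 3)*(q - 3)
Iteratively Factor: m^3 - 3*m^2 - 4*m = (m - 4)*(m^2 + m) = (m - 4)*(m + 1)*(m)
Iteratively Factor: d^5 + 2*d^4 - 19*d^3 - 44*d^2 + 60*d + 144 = (d + 3)*(d^4 - d^3 - 16*d^2 + 4*d + 48) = (d - 2)*(d + 3)*(d^3 + d^2 - 14*d - 24) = (d - 2)*(d + 3)^2*(d^2 - 2*d - 8) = (d - 4)*(d - 2)*(d + 3)^2*(d + 2)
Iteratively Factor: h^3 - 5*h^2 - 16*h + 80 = (h - 5)*(h^2 - 16) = (h - 5)*(h - 4)*(h + 4)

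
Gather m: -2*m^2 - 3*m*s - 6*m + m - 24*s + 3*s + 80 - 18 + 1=-2*m^2 + m*(-3*s - 5) - 21*s + 63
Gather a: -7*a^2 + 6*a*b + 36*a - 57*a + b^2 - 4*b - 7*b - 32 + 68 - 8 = -7*a^2 + a*(6*b - 21) + b^2 - 11*b + 28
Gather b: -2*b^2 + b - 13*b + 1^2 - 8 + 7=-2*b^2 - 12*b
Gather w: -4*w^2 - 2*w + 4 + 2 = -4*w^2 - 2*w + 6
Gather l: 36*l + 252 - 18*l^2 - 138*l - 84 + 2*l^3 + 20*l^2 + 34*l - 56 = 2*l^3 + 2*l^2 - 68*l + 112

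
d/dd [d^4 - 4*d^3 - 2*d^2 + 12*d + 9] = 4*d^3 - 12*d^2 - 4*d + 12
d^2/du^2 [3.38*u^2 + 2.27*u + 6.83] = 6.76000000000000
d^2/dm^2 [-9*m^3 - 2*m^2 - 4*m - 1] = -54*m - 4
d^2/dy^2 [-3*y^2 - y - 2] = -6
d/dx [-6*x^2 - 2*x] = -12*x - 2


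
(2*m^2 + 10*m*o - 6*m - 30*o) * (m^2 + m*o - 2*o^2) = 2*m^4 + 12*m^3*o - 6*m^3 + 6*m^2*o^2 - 36*m^2*o - 20*m*o^3 - 18*m*o^2 + 60*o^3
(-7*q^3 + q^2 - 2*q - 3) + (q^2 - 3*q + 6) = -7*q^3 + 2*q^2 - 5*q + 3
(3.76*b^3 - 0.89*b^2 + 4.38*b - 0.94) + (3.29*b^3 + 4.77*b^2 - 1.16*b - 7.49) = 7.05*b^3 + 3.88*b^2 + 3.22*b - 8.43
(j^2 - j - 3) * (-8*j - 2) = -8*j^3 + 6*j^2 + 26*j + 6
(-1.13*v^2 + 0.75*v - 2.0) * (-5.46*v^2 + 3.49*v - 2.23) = 6.1698*v^4 - 8.0387*v^3 + 16.0574*v^2 - 8.6525*v + 4.46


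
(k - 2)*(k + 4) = k^2 + 2*k - 8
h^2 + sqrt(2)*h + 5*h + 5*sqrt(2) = (h + 5)*(h + sqrt(2))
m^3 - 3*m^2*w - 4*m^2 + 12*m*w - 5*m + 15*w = (m - 5)*(m + 1)*(m - 3*w)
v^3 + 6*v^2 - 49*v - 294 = (v - 7)*(v + 6)*(v + 7)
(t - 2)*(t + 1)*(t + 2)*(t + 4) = t^4 + 5*t^3 - 20*t - 16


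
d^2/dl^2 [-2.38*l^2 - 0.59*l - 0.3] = -4.76000000000000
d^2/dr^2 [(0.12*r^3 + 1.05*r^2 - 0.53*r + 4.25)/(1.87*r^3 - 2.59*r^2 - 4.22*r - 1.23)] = (8.505882*r^6 - 5.438334*r^5 + 246.771558*r^4 - 330.451532*r^3 - 61.135464*r^2 + 348.582264*r + 132.972076)/(6.539203*r^9 - 27.170913*r^8 - 6.63831300000001*r^7 + 92.354816*r^6 + 50.724132*r^5 - 104.885625*r^4 - 147.326003*r^3 - 77.468229*r^2 - 19.153314*r - 1.860867)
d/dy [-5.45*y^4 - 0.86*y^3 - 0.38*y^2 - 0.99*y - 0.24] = -21.8*y^3 - 2.58*y^2 - 0.76*y - 0.99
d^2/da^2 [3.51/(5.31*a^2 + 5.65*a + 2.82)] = (-197.936622*a^2 - 210.61053*a + 3.51*(10.62*a + 5.65)*(21.24*a + 11.3) - 105.118884)/(5.31*a^2 + 5.65*a + 2.82)^3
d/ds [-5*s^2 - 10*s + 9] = -10*s - 10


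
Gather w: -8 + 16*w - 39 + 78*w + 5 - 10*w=84*w - 42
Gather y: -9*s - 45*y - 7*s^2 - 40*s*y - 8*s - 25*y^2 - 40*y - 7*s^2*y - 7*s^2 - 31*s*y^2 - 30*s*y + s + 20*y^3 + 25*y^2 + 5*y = -14*s^2 - 31*s*y^2 - 16*s + 20*y^3 + y*(-7*s^2 - 70*s - 80)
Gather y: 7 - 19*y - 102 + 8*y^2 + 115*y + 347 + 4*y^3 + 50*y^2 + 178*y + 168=4*y^3 + 58*y^2 + 274*y + 420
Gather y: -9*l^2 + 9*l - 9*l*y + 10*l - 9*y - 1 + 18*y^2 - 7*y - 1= -9*l^2 + 19*l + 18*y^2 + y*(-9*l - 16) - 2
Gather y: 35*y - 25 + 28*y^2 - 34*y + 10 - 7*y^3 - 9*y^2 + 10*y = -7*y^3 + 19*y^2 + 11*y - 15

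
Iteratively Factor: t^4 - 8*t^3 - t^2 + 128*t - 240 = (t - 5)*(t^3 - 3*t^2 - 16*t + 48) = (t - 5)*(t + 4)*(t^2 - 7*t + 12) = (t - 5)*(t - 4)*(t + 4)*(t - 3)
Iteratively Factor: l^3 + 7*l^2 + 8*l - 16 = (l - 1)*(l^2 + 8*l + 16) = (l - 1)*(l + 4)*(l + 4)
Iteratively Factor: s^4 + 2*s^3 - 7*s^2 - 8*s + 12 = (s - 2)*(s^3 + 4*s^2 + s - 6) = (s - 2)*(s - 1)*(s^2 + 5*s + 6) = (s - 2)*(s - 1)*(s + 2)*(s + 3)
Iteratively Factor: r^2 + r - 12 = (r + 4)*(r - 3)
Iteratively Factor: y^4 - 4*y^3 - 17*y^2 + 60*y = (y + 4)*(y^3 - 8*y^2 + 15*y) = (y - 3)*(y + 4)*(y^2 - 5*y) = (y - 5)*(y - 3)*(y + 4)*(y)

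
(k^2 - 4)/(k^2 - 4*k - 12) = (k - 2)/(k - 6)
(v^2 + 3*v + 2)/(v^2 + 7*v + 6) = (v + 2)/(v + 6)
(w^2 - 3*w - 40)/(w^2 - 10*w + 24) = (w^2 - 3*w - 40)/(w^2 - 10*w + 24)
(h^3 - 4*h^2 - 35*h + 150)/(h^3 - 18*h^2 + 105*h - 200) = (h + 6)/(h - 8)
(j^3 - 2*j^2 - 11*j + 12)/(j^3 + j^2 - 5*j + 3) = (j - 4)/(j - 1)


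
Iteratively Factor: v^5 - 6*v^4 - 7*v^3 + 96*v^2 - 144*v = (v)*(v^4 - 6*v^3 - 7*v^2 + 96*v - 144) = v*(v - 4)*(v^3 - 2*v^2 - 15*v + 36) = v*(v - 4)*(v - 3)*(v^2 + v - 12) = v*(v - 4)*(v - 3)*(v + 4)*(v - 3)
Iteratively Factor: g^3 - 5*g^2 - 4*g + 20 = (g + 2)*(g^2 - 7*g + 10) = (g - 5)*(g + 2)*(g - 2)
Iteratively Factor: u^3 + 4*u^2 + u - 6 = (u - 1)*(u^2 + 5*u + 6) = (u - 1)*(u + 2)*(u + 3)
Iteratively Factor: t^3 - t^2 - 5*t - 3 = (t + 1)*(t^2 - 2*t - 3) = (t - 3)*(t + 1)*(t + 1)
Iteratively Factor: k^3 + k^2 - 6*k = (k + 3)*(k^2 - 2*k) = (k - 2)*(k + 3)*(k)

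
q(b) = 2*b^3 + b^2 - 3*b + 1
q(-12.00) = -3275.00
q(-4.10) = -107.73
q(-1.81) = -2.15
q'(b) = 6*b^2 + 2*b - 3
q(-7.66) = -816.25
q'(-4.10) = 89.66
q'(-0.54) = -2.33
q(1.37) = 3.91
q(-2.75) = -24.78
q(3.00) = 55.00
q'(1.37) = 11.00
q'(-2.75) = 36.88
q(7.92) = 1033.55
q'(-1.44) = 6.56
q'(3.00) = 57.00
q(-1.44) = 1.42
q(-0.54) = 2.60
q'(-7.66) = 333.73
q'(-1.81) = 13.04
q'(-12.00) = 837.00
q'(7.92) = 389.20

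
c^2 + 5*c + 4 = (c + 1)*(c + 4)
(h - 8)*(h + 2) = h^2 - 6*h - 16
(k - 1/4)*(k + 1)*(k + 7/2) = k^3 + 17*k^2/4 + 19*k/8 - 7/8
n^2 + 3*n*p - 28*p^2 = (n - 4*p)*(n + 7*p)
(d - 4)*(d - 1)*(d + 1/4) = d^3 - 19*d^2/4 + 11*d/4 + 1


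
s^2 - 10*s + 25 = (s - 5)^2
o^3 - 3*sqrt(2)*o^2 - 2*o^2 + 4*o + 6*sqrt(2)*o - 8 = (o - 2)*(o - 2*sqrt(2))*(o - sqrt(2))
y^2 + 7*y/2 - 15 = (y - 5/2)*(y + 6)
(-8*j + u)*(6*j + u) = -48*j^2 - 2*j*u + u^2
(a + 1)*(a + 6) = a^2 + 7*a + 6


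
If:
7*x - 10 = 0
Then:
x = 10/7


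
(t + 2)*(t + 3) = t^2 + 5*t + 6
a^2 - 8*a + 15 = (a - 5)*(a - 3)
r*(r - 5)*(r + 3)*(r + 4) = r^4 + 2*r^3 - 23*r^2 - 60*r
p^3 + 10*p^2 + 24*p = p*(p + 4)*(p + 6)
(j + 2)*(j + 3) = j^2 + 5*j + 6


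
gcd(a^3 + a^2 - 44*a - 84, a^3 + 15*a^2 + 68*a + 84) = a^2 + 8*a + 12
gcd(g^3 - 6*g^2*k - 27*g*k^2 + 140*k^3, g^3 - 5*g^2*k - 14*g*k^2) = g - 7*k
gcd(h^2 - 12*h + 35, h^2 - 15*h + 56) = h - 7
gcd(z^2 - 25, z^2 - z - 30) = z + 5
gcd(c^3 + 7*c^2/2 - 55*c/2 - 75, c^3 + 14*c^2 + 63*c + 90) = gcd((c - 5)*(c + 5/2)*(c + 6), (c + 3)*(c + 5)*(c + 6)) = c + 6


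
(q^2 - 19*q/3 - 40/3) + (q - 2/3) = q^2 - 16*q/3 - 14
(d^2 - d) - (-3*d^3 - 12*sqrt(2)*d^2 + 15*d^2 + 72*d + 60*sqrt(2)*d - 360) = 3*d^3 - 14*d^2 + 12*sqrt(2)*d^2 - 60*sqrt(2)*d - 73*d + 360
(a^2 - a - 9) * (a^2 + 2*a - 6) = a^4 + a^3 - 17*a^2 - 12*a + 54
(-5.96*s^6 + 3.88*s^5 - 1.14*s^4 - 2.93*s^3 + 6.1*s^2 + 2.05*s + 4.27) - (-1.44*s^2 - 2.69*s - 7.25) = -5.96*s^6 + 3.88*s^5 - 1.14*s^4 - 2.93*s^3 + 7.54*s^2 + 4.74*s + 11.52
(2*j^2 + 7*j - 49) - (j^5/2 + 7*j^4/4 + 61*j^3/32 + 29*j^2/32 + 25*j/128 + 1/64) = -j^5/2 - 7*j^4/4 - 61*j^3/32 + 35*j^2/32 + 871*j/128 - 3137/64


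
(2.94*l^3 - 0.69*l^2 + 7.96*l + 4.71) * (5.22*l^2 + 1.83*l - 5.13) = 15.3468*l^5 + 1.7784*l^4 + 25.2063*l^3 + 42.6927*l^2 - 32.2155*l - 24.1623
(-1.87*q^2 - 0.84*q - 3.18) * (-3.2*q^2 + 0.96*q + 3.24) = 5.984*q^4 + 0.8928*q^3 + 3.3108*q^2 - 5.7744*q - 10.3032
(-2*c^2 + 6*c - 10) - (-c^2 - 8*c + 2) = -c^2 + 14*c - 12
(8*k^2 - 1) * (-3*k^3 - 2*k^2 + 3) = -24*k^5 - 16*k^4 + 3*k^3 + 26*k^2 - 3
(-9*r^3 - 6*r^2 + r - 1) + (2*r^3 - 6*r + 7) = -7*r^3 - 6*r^2 - 5*r + 6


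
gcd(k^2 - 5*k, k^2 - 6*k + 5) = k - 5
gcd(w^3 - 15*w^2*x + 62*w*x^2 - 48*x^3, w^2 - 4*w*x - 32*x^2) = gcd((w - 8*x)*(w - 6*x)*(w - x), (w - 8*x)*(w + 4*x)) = -w + 8*x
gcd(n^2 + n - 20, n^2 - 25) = n + 5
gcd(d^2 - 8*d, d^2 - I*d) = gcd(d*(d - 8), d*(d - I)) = d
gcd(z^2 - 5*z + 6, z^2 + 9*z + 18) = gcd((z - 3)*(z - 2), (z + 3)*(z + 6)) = 1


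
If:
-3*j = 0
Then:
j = 0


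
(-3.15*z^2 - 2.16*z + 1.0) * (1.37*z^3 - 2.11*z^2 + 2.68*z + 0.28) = -4.3155*z^5 + 3.6873*z^4 - 2.5144*z^3 - 8.7808*z^2 + 2.0752*z + 0.28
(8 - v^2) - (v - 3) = -v^2 - v + 11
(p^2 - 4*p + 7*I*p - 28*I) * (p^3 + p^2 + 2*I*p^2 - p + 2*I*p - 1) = p^5 - 3*p^4 + 9*I*p^4 - 19*p^3 - 27*I*p^3 + 45*p^2 - 43*I*p^2 + 60*p + 21*I*p + 28*I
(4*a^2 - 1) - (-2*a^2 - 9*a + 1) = 6*a^2 + 9*a - 2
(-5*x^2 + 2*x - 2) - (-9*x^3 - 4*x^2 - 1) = 9*x^3 - x^2 + 2*x - 1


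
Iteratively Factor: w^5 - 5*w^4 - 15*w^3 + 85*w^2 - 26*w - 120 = (w - 2)*(w^4 - 3*w^3 - 21*w^2 + 43*w + 60) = (w - 5)*(w - 2)*(w^3 + 2*w^2 - 11*w - 12) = (w - 5)*(w - 3)*(w - 2)*(w^2 + 5*w + 4) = (w - 5)*(w - 3)*(w - 2)*(w + 1)*(w + 4)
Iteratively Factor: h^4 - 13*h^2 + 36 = (h - 3)*(h^3 + 3*h^2 - 4*h - 12) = (h - 3)*(h + 2)*(h^2 + h - 6) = (h - 3)*(h + 2)*(h + 3)*(h - 2)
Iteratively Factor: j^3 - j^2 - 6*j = (j)*(j^2 - j - 6) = j*(j - 3)*(j + 2)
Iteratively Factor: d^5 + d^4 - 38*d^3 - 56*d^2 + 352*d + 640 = (d - 5)*(d^4 + 6*d^3 - 8*d^2 - 96*d - 128) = (d - 5)*(d + 4)*(d^3 + 2*d^2 - 16*d - 32) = (d - 5)*(d - 4)*(d + 4)*(d^2 + 6*d + 8) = (d - 5)*(d - 4)*(d + 2)*(d + 4)*(d + 4)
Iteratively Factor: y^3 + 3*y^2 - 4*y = (y - 1)*(y^2 + 4*y) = y*(y - 1)*(y + 4)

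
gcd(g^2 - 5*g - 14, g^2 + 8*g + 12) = g + 2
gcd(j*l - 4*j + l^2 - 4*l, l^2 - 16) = l - 4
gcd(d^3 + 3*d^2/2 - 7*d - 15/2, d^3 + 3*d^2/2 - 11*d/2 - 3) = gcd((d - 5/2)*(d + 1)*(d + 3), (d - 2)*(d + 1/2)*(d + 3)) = d + 3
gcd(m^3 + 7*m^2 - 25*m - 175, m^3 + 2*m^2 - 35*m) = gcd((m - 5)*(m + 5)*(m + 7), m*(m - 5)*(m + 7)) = m^2 + 2*m - 35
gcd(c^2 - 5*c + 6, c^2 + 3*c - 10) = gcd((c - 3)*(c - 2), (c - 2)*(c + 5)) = c - 2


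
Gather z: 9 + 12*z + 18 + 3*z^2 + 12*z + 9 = 3*z^2 + 24*z + 36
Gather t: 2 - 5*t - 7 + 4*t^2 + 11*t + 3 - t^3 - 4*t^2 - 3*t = -t^3 + 3*t - 2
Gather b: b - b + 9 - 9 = 0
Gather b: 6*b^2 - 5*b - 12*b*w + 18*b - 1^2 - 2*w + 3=6*b^2 + b*(13 - 12*w) - 2*w + 2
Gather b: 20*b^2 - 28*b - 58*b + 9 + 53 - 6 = 20*b^2 - 86*b + 56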